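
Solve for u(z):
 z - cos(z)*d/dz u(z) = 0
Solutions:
 u(z) = C1 + Integral(z/cos(z), z)


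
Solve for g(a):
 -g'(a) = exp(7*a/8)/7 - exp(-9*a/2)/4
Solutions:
 g(a) = C1 - 8*exp(7*a/8)/49 - exp(-9*a/2)/18


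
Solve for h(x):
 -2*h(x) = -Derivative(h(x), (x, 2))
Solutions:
 h(x) = C1*exp(-sqrt(2)*x) + C2*exp(sqrt(2)*x)


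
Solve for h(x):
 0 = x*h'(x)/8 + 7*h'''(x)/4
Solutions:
 h(x) = C1 + Integral(C2*airyai(-14^(2/3)*x/14) + C3*airybi(-14^(2/3)*x/14), x)


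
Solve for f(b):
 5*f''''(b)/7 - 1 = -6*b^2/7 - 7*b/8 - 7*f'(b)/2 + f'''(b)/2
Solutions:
 f(b) = C1 + C2*exp(b*(7*7^(1/3)/(60*sqrt(501) + 1343)^(1/3) + 14 + 7^(2/3)*(60*sqrt(501) + 1343)^(1/3))/60)*sin(sqrt(3)*7^(1/3)*b*(-7^(1/3)*(60*sqrt(501) + 1343)^(1/3) + 7/(60*sqrt(501) + 1343)^(1/3))/60) + C3*exp(b*(7*7^(1/3)/(60*sqrt(501) + 1343)^(1/3) + 14 + 7^(2/3)*(60*sqrt(501) + 1343)^(1/3))/60)*cos(sqrt(3)*7^(1/3)*b*(-7^(1/3)*(60*sqrt(501) + 1343)^(1/3) + 7/(60*sqrt(501) + 1343)^(1/3))/60) + C4*exp(b*(-7^(2/3)*(60*sqrt(501) + 1343)^(1/3) - 7*7^(1/3)/(60*sqrt(501) + 1343)^(1/3) + 7)/30) - 4*b^3/49 - b^2/8 + 74*b/343


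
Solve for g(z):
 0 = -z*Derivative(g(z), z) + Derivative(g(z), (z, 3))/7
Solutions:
 g(z) = C1 + Integral(C2*airyai(7^(1/3)*z) + C3*airybi(7^(1/3)*z), z)


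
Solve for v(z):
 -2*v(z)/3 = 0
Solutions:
 v(z) = 0


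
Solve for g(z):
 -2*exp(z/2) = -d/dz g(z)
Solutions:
 g(z) = C1 + 4*exp(z/2)


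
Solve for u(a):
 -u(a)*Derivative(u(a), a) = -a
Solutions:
 u(a) = -sqrt(C1 + a^2)
 u(a) = sqrt(C1 + a^2)


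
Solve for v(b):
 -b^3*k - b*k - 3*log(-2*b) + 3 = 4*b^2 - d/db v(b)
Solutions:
 v(b) = C1 + b^4*k/4 + 4*b^3/3 + b^2*k/2 + 3*b*log(-b) + 3*b*(-2 + log(2))


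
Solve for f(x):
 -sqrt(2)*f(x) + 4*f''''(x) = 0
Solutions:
 f(x) = C1*exp(-2^(5/8)*x/2) + C2*exp(2^(5/8)*x/2) + C3*sin(2^(5/8)*x/2) + C4*cos(2^(5/8)*x/2)


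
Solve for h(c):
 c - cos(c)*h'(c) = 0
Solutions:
 h(c) = C1 + Integral(c/cos(c), c)


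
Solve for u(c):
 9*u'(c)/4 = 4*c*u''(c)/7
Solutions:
 u(c) = C1 + C2*c^(79/16)


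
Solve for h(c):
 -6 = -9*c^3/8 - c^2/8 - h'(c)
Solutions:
 h(c) = C1 - 9*c^4/32 - c^3/24 + 6*c


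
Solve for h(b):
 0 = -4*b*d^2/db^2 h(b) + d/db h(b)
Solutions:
 h(b) = C1 + C2*b^(5/4)


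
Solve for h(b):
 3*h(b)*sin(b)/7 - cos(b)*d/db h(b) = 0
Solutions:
 h(b) = C1/cos(b)^(3/7)


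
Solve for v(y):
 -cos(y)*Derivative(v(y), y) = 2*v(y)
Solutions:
 v(y) = C1*(sin(y) - 1)/(sin(y) + 1)


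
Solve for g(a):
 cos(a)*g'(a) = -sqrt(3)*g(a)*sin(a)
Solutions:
 g(a) = C1*cos(a)^(sqrt(3))


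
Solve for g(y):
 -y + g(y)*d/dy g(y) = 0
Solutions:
 g(y) = -sqrt(C1 + y^2)
 g(y) = sqrt(C1 + y^2)


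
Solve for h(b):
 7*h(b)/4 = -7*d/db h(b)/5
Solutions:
 h(b) = C1*exp(-5*b/4)


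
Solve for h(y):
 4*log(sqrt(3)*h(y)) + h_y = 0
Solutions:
 Integral(1/(2*log(_y) + log(3)), (_y, h(y)))/2 = C1 - y


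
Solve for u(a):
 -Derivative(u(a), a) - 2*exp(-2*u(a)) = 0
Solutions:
 u(a) = log(-sqrt(C1 - 4*a))
 u(a) = log(C1 - 4*a)/2


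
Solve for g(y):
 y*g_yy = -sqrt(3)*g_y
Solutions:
 g(y) = C1 + C2*y^(1 - sqrt(3))


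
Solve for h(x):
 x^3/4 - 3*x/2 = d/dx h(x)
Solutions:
 h(x) = C1 + x^4/16 - 3*x^2/4


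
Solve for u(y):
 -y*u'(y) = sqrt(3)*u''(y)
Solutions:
 u(y) = C1 + C2*erf(sqrt(2)*3^(3/4)*y/6)


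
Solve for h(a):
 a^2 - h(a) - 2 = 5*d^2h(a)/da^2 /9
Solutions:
 h(a) = C1*sin(3*sqrt(5)*a/5) + C2*cos(3*sqrt(5)*a/5) + a^2 - 28/9


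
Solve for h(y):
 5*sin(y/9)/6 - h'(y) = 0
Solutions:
 h(y) = C1 - 15*cos(y/9)/2


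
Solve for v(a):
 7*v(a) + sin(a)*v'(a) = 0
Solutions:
 v(a) = C1*sqrt(cos(a) + 1)*(cos(a)^3 + 3*cos(a)^2 + 3*cos(a) + 1)/(sqrt(cos(a) - 1)*(cos(a)^3 - 3*cos(a)^2 + 3*cos(a) - 1))


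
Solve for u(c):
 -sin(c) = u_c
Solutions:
 u(c) = C1 + cos(c)


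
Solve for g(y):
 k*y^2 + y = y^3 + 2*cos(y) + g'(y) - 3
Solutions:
 g(y) = C1 + k*y^3/3 - y^4/4 + y^2/2 + 3*y - 2*sin(y)


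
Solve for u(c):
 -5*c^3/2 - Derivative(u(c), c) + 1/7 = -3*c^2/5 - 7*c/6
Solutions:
 u(c) = C1 - 5*c^4/8 + c^3/5 + 7*c^2/12 + c/7


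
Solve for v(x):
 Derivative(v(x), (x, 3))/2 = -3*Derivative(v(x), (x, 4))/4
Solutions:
 v(x) = C1 + C2*x + C3*x^2 + C4*exp(-2*x/3)


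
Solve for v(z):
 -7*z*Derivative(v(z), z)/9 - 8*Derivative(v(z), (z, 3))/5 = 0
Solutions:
 v(z) = C1 + Integral(C2*airyai(-105^(1/3)*z/6) + C3*airybi(-105^(1/3)*z/6), z)


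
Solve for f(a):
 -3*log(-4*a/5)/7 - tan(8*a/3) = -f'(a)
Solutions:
 f(a) = C1 + 3*a*log(-a)/7 - 3*a*log(5)/7 - 3*a/7 + 6*a*log(2)/7 - 3*log(cos(8*a/3))/8


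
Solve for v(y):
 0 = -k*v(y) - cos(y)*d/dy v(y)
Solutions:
 v(y) = C1*exp(k*(log(sin(y) - 1) - log(sin(y) + 1))/2)


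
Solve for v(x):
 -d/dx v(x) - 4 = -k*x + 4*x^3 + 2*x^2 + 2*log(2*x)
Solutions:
 v(x) = C1 + k*x^2/2 - x^4 - 2*x^3/3 - 2*x*log(x) - 2*x - x*log(4)


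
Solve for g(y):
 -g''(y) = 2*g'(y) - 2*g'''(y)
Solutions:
 g(y) = C1 + C2*exp(y*(1 - sqrt(17))/4) + C3*exp(y*(1 + sqrt(17))/4)


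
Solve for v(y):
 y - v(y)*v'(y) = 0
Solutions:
 v(y) = -sqrt(C1 + y^2)
 v(y) = sqrt(C1 + y^2)


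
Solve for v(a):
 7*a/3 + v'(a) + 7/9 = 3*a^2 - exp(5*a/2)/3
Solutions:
 v(a) = C1 + a^3 - 7*a^2/6 - 7*a/9 - 2*exp(5*a/2)/15


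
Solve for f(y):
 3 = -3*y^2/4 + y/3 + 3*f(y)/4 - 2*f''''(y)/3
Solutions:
 f(y) = C1*exp(-2^(1/4)*sqrt(3)*y/2) + C2*exp(2^(1/4)*sqrt(3)*y/2) + C3*sin(2^(1/4)*sqrt(3)*y/2) + C4*cos(2^(1/4)*sqrt(3)*y/2) + y^2 - 4*y/9 + 4


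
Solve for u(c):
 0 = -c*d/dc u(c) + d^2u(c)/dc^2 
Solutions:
 u(c) = C1 + C2*erfi(sqrt(2)*c/2)


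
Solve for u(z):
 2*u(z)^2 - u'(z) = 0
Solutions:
 u(z) = -1/(C1 + 2*z)


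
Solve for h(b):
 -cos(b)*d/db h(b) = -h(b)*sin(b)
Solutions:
 h(b) = C1/cos(b)


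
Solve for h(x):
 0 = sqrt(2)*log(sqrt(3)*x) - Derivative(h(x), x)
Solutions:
 h(x) = C1 + sqrt(2)*x*log(x) - sqrt(2)*x + sqrt(2)*x*log(3)/2


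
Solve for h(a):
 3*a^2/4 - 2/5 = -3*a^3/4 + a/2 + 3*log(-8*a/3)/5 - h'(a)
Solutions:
 h(a) = C1 - 3*a^4/16 - a^3/4 + a^2/4 + 3*a*log(-a)/5 + a*(-3*log(3) - 1 + 9*log(2))/5


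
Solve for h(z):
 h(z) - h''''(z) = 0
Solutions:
 h(z) = C1*exp(-z) + C2*exp(z) + C3*sin(z) + C4*cos(z)


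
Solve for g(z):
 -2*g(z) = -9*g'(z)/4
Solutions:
 g(z) = C1*exp(8*z/9)


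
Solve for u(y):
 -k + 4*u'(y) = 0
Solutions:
 u(y) = C1 + k*y/4


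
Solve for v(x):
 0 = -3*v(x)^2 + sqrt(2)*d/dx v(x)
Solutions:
 v(x) = -2/(C1 + 3*sqrt(2)*x)


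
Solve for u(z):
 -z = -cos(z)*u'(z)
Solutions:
 u(z) = C1 + Integral(z/cos(z), z)


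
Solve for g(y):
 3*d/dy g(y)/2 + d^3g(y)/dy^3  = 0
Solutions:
 g(y) = C1 + C2*sin(sqrt(6)*y/2) + C3*cos(sqrt(6)*y/2)


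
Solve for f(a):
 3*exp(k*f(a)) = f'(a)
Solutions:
 f(a) = Piecewise((log(-1/(C1*k + 3*a*k))/k, Ne(k, 0)), (nan, True))
 f(a) = Piecewise((C1 + 3*a, Eq(k, 0)), (nan, True))


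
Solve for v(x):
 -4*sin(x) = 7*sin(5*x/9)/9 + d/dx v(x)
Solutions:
 v(x) = C1 + 7*cos(5*x/9)/5 + 4*cos(x)


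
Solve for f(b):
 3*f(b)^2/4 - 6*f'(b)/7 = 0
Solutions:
 f(b) = -8/(C1 + 7*b)


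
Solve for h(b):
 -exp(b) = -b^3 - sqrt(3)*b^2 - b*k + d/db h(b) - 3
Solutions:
 h(b) = C1 + b^4/4 + sqrt(3)*b^3/3 + b^2*k/2 + 3*b - exp(b)


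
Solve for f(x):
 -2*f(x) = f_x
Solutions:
 f(x) = C1*exp(-2*x)


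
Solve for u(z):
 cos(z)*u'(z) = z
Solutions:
 u(z) = C1 + Integral(z/cos(z), z)


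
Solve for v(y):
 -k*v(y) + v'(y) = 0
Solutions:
 v(y) = C1*exp(k*y)


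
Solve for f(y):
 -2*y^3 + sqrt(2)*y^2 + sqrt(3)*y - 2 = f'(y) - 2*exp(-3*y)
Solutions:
 f(y) = C1 - y^4/2 + sqrt(2)*y^3/3 + sqrt(3)*y^2/2 - 2*y - 2*exp(-3*y)/3


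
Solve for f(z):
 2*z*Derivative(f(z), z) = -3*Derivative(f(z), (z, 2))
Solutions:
 f(z) = C1 + C2*erf(sqrt(3)*z/3)


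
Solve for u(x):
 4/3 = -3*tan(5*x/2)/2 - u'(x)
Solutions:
 u(x) = C1 - 4*x/3 + 3*log(cos(5*x/2))/5


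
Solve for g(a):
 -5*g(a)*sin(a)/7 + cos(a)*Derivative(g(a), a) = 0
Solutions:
 g(a) = C1/cos(a)^(5/7)


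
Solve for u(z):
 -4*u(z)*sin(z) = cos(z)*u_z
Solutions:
 u(z) = C1*cos(z)^4


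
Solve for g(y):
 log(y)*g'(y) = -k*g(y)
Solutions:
 g(y) = C1*exp(-k*li(y))


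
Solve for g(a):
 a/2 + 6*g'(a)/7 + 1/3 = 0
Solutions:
 g(a) = C1 - 7*a^2/24 - 7*a/18


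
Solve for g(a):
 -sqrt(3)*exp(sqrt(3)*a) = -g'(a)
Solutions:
 g(a) = C1 + exp(sqrt(3)*a)


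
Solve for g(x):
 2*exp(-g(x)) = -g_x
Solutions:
 g(x) = log(C1 - 2*x)


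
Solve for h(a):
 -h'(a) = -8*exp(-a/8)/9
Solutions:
 h(a) = C1 - 64*exp(-a/8)/9


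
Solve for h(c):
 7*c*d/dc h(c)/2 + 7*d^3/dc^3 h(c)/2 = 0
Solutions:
 h(c) = C1 + Integral(C2*airyai(-c) + C3*airybi(-c), c)


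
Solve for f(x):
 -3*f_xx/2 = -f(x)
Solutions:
 f(x) = C1*exp(-sqrt(6)*x/3) + C2*exp(sqrt(6)*x/3)


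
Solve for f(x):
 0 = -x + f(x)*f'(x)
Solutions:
 f(x) = -sqrt(C1 + x^2)
 f(x) = sqrt(C1 + x^2)


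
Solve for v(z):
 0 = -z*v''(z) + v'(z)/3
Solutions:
 v(z) = C1 + C2*z^(4/3)


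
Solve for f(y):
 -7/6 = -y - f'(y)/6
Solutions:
 f(y) = C1 - 3*y^2 + 7*y


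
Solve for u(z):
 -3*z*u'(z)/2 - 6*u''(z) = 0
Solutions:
 u(z) = C1 + C2*erf(sqrt(2)*z/4)


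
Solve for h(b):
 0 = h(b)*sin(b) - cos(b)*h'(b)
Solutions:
 h(b) = C1/cos(b)


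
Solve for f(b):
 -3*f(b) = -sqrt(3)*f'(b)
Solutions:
 f(b) = C1*exp(sqrt(3)*b)


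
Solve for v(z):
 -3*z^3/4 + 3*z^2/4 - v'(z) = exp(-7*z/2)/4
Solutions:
 v(z) = C1 - 3*z^4/16 + z^3/4 + exp(-7*z/2)/14


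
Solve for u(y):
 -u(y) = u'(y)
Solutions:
 u(y) = C1*exp(-y)


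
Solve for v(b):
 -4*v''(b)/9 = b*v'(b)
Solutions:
 v(b) = C1 + C2*erf(3*sqrt(2)*b/4)


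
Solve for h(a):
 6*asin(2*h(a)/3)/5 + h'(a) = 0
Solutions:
 Integral(1/asin(2*_y/3), (_y, h(a))) = C1 - 6*a/5


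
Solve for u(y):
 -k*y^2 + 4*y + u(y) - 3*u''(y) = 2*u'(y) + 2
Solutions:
 u(y) = C1*exp(-y) + C2*exp(y/3) + k*y^2 + 4*k*y + 14*k - 4*y - 6


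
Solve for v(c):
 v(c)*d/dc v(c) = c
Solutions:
 v(c) = -sqrt(C1 + c^2)
 v(c) = sqrt(C1 + c^2)


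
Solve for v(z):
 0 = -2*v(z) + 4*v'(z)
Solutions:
 v(z) = C1*exp(z/2)


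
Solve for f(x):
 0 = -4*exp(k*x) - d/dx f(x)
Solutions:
 f(x) = C1 - 4*exp(k*x)/k


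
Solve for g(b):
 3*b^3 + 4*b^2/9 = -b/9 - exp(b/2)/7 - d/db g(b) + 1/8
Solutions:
 g(b) = C1 - 3*b^4/4 - 4*b^3/27 - b^2/18 + b/8 - 2*exp(b/2)/7


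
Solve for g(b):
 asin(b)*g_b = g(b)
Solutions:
 g(b) = C1*exp(Integral(1/asin(b), b))


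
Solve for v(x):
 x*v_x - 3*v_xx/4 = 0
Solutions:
 v(x) = C1 + C2*erfi(sqrt(6)*x/3)


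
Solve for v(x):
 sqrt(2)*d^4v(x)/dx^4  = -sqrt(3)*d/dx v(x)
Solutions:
 v(x) = C1 + C4*exp(-2^(5/6)*3^(1/6)*x/2) + (C2*sin(2^(5/6)*3^(2/3)*x/4) + C3*cos(2^(5/6)*3^(2/3)*x/4))*exp(2^(5/6)*3^(1/6)*x/4)


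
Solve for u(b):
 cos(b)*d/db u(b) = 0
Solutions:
 u(b) = C1


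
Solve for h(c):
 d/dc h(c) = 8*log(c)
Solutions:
 h(c) = C1 + 8*c*log(c) - 8*c


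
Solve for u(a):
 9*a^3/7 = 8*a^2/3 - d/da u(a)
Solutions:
 u(a) = C1 - 9*a^4/28 + 8*a^3/9


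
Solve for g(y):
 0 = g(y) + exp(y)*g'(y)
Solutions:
 g(y) = C1*exp(exp(-y))


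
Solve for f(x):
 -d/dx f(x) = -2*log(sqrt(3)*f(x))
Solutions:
 -Integral(1/(2*log(_y) + log(3)), (_y, f(x))) = C1 - x


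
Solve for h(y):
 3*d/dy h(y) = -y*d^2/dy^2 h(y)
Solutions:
 h(y) = C1 + C2/y^2


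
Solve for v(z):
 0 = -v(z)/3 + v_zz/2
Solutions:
 v(z) = C1*exp(-sqrt(6)*z/3) + C2*exp(sqrt(6)*z/3)


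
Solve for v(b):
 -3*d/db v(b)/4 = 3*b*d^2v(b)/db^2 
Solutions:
 v(b) = C1 + C2*b^(3/4)


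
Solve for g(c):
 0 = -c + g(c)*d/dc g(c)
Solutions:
 g(c) = -sqrt(C1 + c^2)
 g(c) = sqrt(C1 + c^2)


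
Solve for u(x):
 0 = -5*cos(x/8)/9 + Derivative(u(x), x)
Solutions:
 u(x) = C1 + 40*sin(x/8)/9


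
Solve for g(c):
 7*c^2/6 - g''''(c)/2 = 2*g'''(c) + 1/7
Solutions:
 g(c) = C1 + C2*c + C3*c^2 + C4*exp(-4*c) + 7*c^5/720 - 7*c^4/576 + c^3/4032


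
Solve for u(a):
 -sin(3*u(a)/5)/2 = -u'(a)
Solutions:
 -a/2 + 5*log(cos(3*u(a)/5) - 1)/6 - 5*log(cos(3*u(a)/5) + 1)/6 = C1


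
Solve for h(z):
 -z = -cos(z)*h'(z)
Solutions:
 h(z) = C1 + Integral(z/cos(z), z)


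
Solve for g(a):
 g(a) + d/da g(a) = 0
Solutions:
 g(a) = C1*exp(-a)


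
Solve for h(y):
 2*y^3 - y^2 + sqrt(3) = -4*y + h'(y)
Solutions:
 h(y) = C1 + y^4/2 - y^3/3 + 2*y^2 + sqrt(3)*y


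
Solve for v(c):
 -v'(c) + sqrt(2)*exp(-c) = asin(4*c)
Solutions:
 v(c) = C1 - c*asin(4*c) - sqrt(1 - 16*c^2)/4 - sqrt(2)*exp(-c)


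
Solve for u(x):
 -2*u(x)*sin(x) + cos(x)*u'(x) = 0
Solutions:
 u(x) = C1/cos(x)^2


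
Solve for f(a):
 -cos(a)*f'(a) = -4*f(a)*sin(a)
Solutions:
 f(a) = C1/cos(a)^4


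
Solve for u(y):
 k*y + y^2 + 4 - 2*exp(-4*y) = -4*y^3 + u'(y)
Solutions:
 u(y) = C1 + k*y^2/2 + y^4 + y^3/3 + 4*y + exp(-4*y)/2


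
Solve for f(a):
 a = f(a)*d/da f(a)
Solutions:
 f(a) = -sqrt(C1 + a^2)
 f(a) = sqrt(C1 + a^2)


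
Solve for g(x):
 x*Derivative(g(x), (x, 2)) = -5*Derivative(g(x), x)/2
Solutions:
 g(x) = C1 + C2/x^(3/2)


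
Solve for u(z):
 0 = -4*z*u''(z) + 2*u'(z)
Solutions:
 u(z) = C1 + C2*z^(3/2)


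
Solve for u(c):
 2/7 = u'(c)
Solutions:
 u(c) = C1 + 2*c/7


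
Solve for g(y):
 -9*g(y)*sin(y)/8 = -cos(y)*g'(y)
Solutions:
 g(y) = C1/cos(y)^(9/8)


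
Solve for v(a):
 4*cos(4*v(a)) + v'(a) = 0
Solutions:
 v(a) = -asin((C1 + exp(32*a))/(C1 - exp(32*a)))/4 + pi/4
 v(a) = asin((C1 + exp(32*a))/(C1 - exp(32*a)))/4


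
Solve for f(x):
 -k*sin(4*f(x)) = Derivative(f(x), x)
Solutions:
 f(x) = -acos((-C1 - exp(8*k*x))/(C1 - exp(8*k*x)))/4 + pi/2
 f(x) = acos((-C1 - exp(8*k*x))/(C1 - exp(8*k*x)))/4


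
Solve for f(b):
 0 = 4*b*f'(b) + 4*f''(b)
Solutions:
 f(b) = C1 + C2*erf(sqrt(2)*b/2)


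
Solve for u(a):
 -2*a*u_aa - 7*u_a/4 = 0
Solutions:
 u(a) = C1 + C2*a^(1/8)


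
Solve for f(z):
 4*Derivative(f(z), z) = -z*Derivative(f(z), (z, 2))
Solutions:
 f(z) = C1 + C2/z^3


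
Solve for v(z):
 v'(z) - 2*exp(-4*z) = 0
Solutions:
 v(z) = C1 - exp(-4*z)/2


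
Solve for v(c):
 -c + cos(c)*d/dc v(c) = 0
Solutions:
 v(c) = C1 + Integral(c/cos(c), c)


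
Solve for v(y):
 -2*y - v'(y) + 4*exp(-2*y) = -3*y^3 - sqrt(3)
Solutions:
 v(y) = C1 + 3*y^4/4 - y^2 + sqrt(3)*y - 2*exp(-2*y)


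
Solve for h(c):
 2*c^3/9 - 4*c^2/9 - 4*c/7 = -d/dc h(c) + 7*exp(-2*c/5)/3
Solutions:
 h(c) = C1 - c^4/18 + 4*c^3/27 + 2*c^2/7 - 35*exp(-2*c/5)/6


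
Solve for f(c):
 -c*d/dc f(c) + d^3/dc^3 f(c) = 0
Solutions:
 f(c) = C1 + Integral(C2*airyai(c) + C3*airybi(c), c)


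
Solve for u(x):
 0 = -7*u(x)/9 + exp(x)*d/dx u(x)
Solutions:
 u(x) = C1*exp(-7*exp(-x)/9)


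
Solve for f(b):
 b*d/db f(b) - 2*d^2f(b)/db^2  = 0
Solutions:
 f(b) = C1 + C2*erfi(b/2)


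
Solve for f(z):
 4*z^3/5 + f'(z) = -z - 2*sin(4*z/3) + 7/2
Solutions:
 f(z) = C1 - z^4/5 - z^2/2 + 7*z/2 + 3*cos(4*z/3)/2


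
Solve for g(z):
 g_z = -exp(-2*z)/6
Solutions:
 g(z) = C1 + exp(-2*z)/12


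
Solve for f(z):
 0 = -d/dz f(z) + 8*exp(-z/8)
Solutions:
 f(z) = C1 - 64*exp(-z/8)


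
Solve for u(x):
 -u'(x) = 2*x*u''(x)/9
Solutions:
 u(x) = C1 + C2/x^(7/2)


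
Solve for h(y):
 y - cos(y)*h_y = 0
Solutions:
 h(y) = C1 + Integral(y/cos(y), y)


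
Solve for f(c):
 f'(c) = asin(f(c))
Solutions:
 Integral(1/asin(_y), (_y, f(c))) = C1 + c


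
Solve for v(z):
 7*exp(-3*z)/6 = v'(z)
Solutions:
 v(z) = C1 - 7*exp(-3*z)/18


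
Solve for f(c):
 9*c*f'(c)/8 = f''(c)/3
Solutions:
 f(c) = C1 + C2*erfi(3*sqrt(3)*c/4)


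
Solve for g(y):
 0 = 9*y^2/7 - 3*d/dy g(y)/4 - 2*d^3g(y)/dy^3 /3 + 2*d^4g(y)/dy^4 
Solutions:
 g(y) = C1 + C2*exp(y*(-2^(2/3)*(27*sqrt(6657) + 2203)^(1/3) - 8*2^(1/3)/(27*sqrt(6657) + 2203)^(1/3) + 8)/72)*sin(2^(1/3)*sqrt(3)*y*(-2^(1/3)*(27*sqrt(6657) + 2203)^(1/3) + 8/(27*sqrt(6657) + 2203)^(1/3))/72) + C3*exp(y*(-2^(2/3)*(27*sqrt(6657) + 2203)^(1/3) - 8*2^(1/3)/(27*sqrt(6657) + 2203)^(1/3) + 8)/72)*cos(2^(1/3)*sqrt(3)*y*(-2^(1/3)*(27*sqrt(6657) + 2203)^(1/3) + 8/(27*sqrt(6657) + 2203)^(1/3))/72) + C4*exp(y*(8*2^(1/3)/(27*sqrt(6657) + 2203)^(1/3) + 4 + 2^(2/3)*(27*sqrt(6657) + 2203)^(1/3))/36) + 4*y^3/7 - 64*y/21


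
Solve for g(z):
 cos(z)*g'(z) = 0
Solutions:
 g(z) = C1


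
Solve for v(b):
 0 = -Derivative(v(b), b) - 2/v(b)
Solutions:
 v(b) = -sqrt(C1 - 4*b)
 v(b) = sqrt(C1 - 4*b)


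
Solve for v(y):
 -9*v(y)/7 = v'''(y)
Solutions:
 v(y) = C3*exp(-21^(2/3)*y/7) + (C1*sin(3*3^(1/6)*7^(2/3)*y/14) + C2*cos(3*3^(1/6)*7^(2/3)*y/14))*exp(21^(2/3)*y/14)


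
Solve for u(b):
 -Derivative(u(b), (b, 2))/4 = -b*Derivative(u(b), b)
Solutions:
 u(b) = C1 + C2*erfi(sqrt(2)*b)


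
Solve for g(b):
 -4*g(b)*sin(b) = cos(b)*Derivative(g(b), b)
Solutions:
 g(b) = C1*cos(b)^4


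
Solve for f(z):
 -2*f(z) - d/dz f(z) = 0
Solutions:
 f(z) = C1*exp(-2*z)


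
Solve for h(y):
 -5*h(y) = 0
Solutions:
 h(y) = 0


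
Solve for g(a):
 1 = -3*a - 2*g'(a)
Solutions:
 g(a) = C1 - 3*a^2/4 - a/2


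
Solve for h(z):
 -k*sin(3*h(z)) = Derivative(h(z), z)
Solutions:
 h(z) = -acos((-C1 - exp(6*k*z))/(C1 - exp(6*k*z)))/3 + 2*pi/3
 h(z) = acos((-C1 - exp(6*k*z))/(C1 - exp(6*k*z)))/3


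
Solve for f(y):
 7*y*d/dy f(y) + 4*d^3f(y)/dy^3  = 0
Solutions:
 f(y) = C1 + Integral(C2*airyai(-14^(1/3)*y/2) + C3*airybi(-14^(1/3)*y/2), y)


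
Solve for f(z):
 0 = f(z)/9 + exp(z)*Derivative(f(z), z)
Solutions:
 f(z) = C1*exp(exp(-z)/9)


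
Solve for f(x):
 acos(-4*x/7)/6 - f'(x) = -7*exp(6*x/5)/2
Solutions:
 f(x) = C1 + x*acos(-4*x/7)/6 + sqrt(49 - 16*x^2)/24 + 35*exp(6*x/5)/12


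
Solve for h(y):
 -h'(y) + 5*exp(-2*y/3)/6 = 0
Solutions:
 h(y) = C1 - 5*exp(-2*y/3)/4


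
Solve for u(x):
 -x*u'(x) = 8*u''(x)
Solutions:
 u(x) = C1 + C2*erf(x/4)


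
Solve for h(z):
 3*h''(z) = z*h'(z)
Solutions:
 h(z) = C1 + C2*erfi(sqrt(6)*z/6)


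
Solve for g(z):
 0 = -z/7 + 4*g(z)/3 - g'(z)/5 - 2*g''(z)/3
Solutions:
 g(z) = C1*exp(z*(-3 + sqrt(809))/20) + C2*exp(-z*(3 + sqrt(809))/20) + 3*z/28 + 9/560


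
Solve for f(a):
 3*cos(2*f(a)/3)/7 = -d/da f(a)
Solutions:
 3*a/7 - 3*log(sin(2*f(a)/3) - 1)/4 + 3*log(sin(2*f(a)/3) + 1)/4 = C1


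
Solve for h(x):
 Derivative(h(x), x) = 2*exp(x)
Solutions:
 h(x) = C1 + 2*exp(x)


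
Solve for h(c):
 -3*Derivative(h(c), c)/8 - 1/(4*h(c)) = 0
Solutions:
 h(c) = -sqrt(C1 - 12*c)/3
 h(c) = sqrt(C1 - 12*c)/3


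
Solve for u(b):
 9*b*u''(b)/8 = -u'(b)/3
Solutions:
 u(b) = C1 + C2*b^(19/27)


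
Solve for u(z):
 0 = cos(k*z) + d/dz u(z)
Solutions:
 u(z) = C1 - sin(k*z)/k


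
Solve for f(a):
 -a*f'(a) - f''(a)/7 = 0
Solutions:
 f(a) = C1 + C2*erf(sqrt(14)*a/2)


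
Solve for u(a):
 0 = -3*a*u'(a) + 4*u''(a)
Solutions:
 u(a) = C1 + C2*erfi(sqrt(6)*a/4)


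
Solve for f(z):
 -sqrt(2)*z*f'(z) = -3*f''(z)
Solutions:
 f(z) = C1 + C2*erfi(2^(3/4)*sqrt(3)*z/6)


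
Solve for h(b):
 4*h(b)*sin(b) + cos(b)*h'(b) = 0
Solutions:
 h(b) = C1*cos(b)^4


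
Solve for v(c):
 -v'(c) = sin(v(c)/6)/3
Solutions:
 c/3 + 3*log(cos(v(c)/6) - 1) - 3*log(cos(v(c)/6) + 1) = C1


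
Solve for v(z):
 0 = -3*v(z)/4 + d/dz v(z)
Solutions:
 v(z) = C1*exp(3*z/4)


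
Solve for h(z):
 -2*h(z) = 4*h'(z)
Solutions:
 h(z) = C1*exp(-z/2)


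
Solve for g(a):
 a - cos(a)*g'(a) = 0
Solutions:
 g(a) = C1 + Integral(a/cos(a), a)


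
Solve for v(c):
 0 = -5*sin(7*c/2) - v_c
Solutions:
 v(c) = C1 + 10*cos(7*c/2)/7


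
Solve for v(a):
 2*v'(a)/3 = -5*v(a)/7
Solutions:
 v(a) = C1*exp(-15*a/14)


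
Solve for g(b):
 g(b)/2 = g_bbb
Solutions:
 g(b) = C3*exp(2^(2/3)*b/2) + (C1*sin(2^(2/3)*sqrt(3)*b/4) + C2*cos(2^(2/3)*sqrt(3)*b/4))*exp(-2^(2/3)*b/4)


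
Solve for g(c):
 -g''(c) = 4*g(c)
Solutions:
 g(c) = C1*sin(2*c) + C2*cos(2*c)


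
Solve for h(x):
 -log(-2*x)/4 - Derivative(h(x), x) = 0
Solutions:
 h(x) = C1 - x*log(-x)/4 + x*(1 - log(2))/4


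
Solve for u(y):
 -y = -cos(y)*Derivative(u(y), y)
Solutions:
 u(y) = C1 + Integral(y/cos(y), y)


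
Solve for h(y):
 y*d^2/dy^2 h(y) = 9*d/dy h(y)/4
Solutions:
 h(y) = C1 + C2*y^(13/4)


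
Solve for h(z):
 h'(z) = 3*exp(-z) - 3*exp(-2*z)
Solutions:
 h(z) = C1 - 3*exp(-z) + 3*exp(-2*z)/2


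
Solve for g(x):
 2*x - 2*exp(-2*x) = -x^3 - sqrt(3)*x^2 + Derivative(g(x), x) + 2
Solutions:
 g(x) = C1 + x^4/4 + sqrt(3)*x^3/3 + x^2 - 2*x + exp(-2*x)


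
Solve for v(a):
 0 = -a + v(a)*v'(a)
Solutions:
 v(a) = -sqrt(C1 + a^2)
 v(a) = sqrt(C1 + a^2)


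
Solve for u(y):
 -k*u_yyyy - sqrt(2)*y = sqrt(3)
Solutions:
 u(y) = C1 + C2*y + C3*y^2 + C4*y^3 - sqrt(2)*y^5/(120*k) - sqrt(3)*y^4/(24*k)


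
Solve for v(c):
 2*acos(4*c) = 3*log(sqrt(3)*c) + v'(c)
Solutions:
 v(c) = C1 - 3*c*log(c) + 2*c*acos(4*c) - 3*c*log(3)/2 + 3*c - sqrt(1 - 16*c^2)/2


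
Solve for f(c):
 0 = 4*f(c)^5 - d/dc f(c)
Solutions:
 f(c) = -(-1/(C1 + 16*c))^(1/4)
 f(c) = (-1/(C1 + 16*c))^(1/4)
 f(c) = -I*(-1/(C1 + 16*c))^(1/4)
 f(c) = I*(-1/(C1 + 16*c))^(1/4)


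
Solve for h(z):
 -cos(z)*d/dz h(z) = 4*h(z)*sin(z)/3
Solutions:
 h(z) = C1*cos(z)^(4/3)


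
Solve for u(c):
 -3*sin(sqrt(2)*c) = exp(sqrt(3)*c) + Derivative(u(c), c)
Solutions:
 u(c) = C1 - sqrt(3)*exp(sqrt(3)*c)/3 + 3*sqrt(2)*cos(sqrt(2)*c)/2


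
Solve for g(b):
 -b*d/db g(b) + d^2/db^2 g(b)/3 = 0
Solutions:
 g(b) = C1 + C2*erfi(sqrt(6)*b/2)


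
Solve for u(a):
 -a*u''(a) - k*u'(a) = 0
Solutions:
 u(a) = C1 + a^(1 - re(k))*(C2*sin(log(a)*Abs(im(k))) + C3*cos(log(a)*im(k)))


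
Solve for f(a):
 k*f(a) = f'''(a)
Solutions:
 f(a) = C1*exp(a*k^(1/3)) + C2*exp(a*k^(1/3)*(-1 + sqrt(3)*I)/2) + C3*exp(-a*k^(1/3)*(1 + sqrt(3)*I)/2)


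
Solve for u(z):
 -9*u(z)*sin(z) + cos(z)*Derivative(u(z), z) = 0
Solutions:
 u(z) = C1/cos(z)^9


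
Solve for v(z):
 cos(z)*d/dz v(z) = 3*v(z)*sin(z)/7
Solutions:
 v(z) = C1/cos(z)^(3/7)


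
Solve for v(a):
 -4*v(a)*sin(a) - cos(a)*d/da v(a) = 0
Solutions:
 v(a) = C1*cos(a)^4


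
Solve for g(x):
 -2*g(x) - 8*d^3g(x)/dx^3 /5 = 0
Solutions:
 g(x) = C3*exp(-10^(1/3)*x/2) + (C1*sin(10^(1/3)*sqrt(3)*x/4) + C2*cos(10^(1/3)*sqrt(3)*x/4))*exp(10^(1/3)*x/4)


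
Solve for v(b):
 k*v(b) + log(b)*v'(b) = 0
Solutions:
 v(b) = C1*exp(-k*li(b))


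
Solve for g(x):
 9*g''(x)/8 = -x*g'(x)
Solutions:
 g(x) = C1 + C2*erf(2*x/3)


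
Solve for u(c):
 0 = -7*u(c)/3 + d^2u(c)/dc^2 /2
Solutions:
 u(c) = C1*exp(-sqrt(42)*c/3) + C2*exp(sqrt(42)*c/3)


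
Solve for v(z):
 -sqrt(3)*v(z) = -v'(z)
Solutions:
 v(z) = C1*exp(sqrt(3)*z)


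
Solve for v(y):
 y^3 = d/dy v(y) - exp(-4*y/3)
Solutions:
 v(y) = C1 + y^4/4 - 3*exp(-4*y/3)/4


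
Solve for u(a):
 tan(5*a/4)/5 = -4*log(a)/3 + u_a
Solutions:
 u(a) = C1 + 4*a*log(a)/3 - 4*a/3 - 4*log(cos(5*a/4))/25


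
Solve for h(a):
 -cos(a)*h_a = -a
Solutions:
 h(a) = C1 + Integral(a/cos(a), a)


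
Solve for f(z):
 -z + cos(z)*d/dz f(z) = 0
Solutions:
 f(z) = C1 + Integral(z/cos(z), z)


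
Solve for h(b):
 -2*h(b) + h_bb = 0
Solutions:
 h(b) = C1*exp(-sqrt(2)*b) + C2*exp(sqrt(2)*b)


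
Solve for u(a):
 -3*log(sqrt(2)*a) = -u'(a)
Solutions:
 u(a) = C1 + 3*a*log(a) - 3*a + 3*a*log(2)/2


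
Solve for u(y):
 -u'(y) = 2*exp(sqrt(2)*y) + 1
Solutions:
 u(y) = C1 - y - sqrt(2)*exp(sqrt(2)*y)


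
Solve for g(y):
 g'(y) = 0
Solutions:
 g(y) = C1


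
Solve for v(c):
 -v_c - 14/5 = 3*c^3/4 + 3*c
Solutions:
 v(c) = C1 - 3*c^4/16 - 3*c^2/2 - 14*c/5


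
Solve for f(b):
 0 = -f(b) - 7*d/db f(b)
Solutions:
 f(b) = C1*exp(-b/7)


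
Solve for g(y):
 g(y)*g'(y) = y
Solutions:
 g(y) = -sqrt(C1 + y^2)
 g(y) = sqrt(C1 + y^2)


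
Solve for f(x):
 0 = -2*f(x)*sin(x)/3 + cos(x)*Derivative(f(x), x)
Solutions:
 f(x) = C1/cos(x)^(2/3)


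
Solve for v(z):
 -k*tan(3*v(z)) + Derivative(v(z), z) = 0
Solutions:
 v(z) = -asin(C1*exp(3*k*z))/3 + pi/3
 v(z) = asin(C1*exp(3*k*z))/3


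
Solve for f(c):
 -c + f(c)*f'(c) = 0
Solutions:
 f(c) = -sqrt(C1 + c^2)
 f(c) = sqrt(C1 + c^2)


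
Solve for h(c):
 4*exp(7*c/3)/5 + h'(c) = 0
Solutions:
 h(c) = C1 - 12*exp(7*c/3)/35


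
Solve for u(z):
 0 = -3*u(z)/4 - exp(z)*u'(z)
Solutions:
 u(z) = C1*exp(3*exp(-z)/4)


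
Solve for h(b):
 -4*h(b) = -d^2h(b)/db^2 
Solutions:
 h(b) = C1*exp(-2*b) + C2*exp(2*b)


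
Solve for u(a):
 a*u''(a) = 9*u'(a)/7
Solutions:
 u(a) = C1 + C2*a^(16/7)


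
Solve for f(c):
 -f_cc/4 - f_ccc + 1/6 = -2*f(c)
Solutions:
 f(c) = C1*exp(-c*((24*sqrt(5178) + 1727)^(-1/3) + 2 + (24*sqrt(5178) + 1727)^(1/3))/24)*sin(sqrt(3)*c*(-(24*sqrt(5178) + 1727)^(1/3) + (24*sqrt(5178) + 1727)^(-1/3))/24) + C2*exp(-c*((24*sqrt(5178) + 1727)^(-1/3) + 2 + (24*sqrt(5178) + 1727)^(1/3))/24)*cos(sqrt(3)*c*(-(24*sqrt(5178) + 1727)^(1/3) + (24*sqrt(5178) + 1727)^(-1/3))/24) + C3*exp(c*(-1 + (24*sqrt(5178) + 1727)^(-1/3) + (24*sqrt(5178) + 1727)^(1/3))/12) - 1/12


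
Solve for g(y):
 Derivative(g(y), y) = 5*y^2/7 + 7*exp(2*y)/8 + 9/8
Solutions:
 g(y) = C1 + 5*y^3/21 + 9*y/8 + 7*exp(2*y)/16


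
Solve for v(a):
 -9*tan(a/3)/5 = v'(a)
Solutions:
 v(a) = C1 + 27*log(cos(a/3))/5


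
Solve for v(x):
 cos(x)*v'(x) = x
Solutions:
 v(x) = C1 + Integral(x/cos(x), x)


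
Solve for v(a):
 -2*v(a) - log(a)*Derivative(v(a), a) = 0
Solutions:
 v(a) = C1*exp(-2*li(a))


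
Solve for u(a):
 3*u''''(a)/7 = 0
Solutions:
 u(a) = C1 + C2*a + C3*a^2 + C4*a^3


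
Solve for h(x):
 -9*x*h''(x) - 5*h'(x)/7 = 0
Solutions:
 h(x) = C1 + C2*x^(58/63)


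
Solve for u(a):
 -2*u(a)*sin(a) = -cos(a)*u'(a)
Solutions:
 u(a) = C1/cos(a)^2


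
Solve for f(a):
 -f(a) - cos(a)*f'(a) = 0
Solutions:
 f(a) = C1*sqrt(sin(a) - 1)/sqrt(sin(a) + 1)


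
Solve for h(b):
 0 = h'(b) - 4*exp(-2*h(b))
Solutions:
 h(b) = log(-sqrt(C1 + 8*b))
 h(b) = log(C1 + 8*b)/2


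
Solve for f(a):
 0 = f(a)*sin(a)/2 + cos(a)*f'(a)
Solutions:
 f(a) = C1*sqrt(cos(a))


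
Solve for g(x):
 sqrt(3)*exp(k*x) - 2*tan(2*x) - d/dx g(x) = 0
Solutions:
 g(x) = C1 + sqrt(3)*Piecewise((exp(k*x)/k, Ne(k, 0)), (x, True)) + log(cos(2*x))


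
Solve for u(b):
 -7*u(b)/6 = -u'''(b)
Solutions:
 u(b) = C3*exp(6^(2/3)*7^(1/3)*b/6) + (C1*sin(2^(2/3)*3^(1/6)*7^(1/3)*b/4) + C2*cos(2^(2/3)*3^(1/6)*7^(1/3)*b/4))*exp(-6^(2/3)*7^(1/3)*b/12)


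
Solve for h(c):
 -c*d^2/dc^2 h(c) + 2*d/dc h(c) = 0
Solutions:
 h(c) = C1 + C2*c^3


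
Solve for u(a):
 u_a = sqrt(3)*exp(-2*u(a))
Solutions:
 u(a) = log(-sqrt(C1 + 2*sqrt(3)*a))
 u(a) = log(C1 + 2*sqrt(3)*a)/2


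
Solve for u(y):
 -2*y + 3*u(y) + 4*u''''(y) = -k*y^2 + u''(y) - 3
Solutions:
 u(y) = -k*y^2/3 - 2*k/9 + 2*y/3 + (C1*sin(sqrt(2)*3^(1/4)*y*sin(atan(sqrt(47))/2)/2) + C2*cos(sqrt(2)*3^(1/4)*y*sin(atan(sqrt(47))/2)/2))*exp(-sqrt(2)*3^(1/4)*y*cos(atan(sqrt(47))/2)/2) + (C3*sin(sqrt(2)*3^(1/4)*y*sin(atan(sqrt(47))/2)/2) + C4*cos(sqrt(2)*3^(1/4)*y*sin(atan(sqrt(47))/2)/2))*exp(sqrt(2)*3^(1/4)*y*cos(atan(sqrt(47))/2)/2) - 1


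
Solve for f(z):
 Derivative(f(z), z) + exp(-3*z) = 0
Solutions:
 f(z) = C1 + exp(-3*z)/3


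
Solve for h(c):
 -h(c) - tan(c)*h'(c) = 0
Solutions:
 h(c) = C1/sin(c)


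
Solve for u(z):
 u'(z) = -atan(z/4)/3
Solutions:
 u(z) = C1 - z*atan(z/4)/3 + 2*log(z^2 + 16)/3


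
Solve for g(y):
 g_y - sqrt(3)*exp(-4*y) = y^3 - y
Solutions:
 g(y) = C1 + y^4/4 - y^2/2 - sqrt(3)*exp(-4*y)/4


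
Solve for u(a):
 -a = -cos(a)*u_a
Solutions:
 u(a) = C1 + Integral(a/cos(a), a)


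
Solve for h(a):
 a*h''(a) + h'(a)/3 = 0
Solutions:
 h(a) = C1 + C2*a^(2/3)


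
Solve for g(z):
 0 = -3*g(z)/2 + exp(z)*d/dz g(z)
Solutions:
 g(z) = C1*exp(-3*exp(-z)/2)


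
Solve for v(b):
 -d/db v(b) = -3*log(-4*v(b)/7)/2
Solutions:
 -2*Integral(1/(log(-_y) - log(7) + 2*log(2)), (_y, v(b)))/3 = C1 - b


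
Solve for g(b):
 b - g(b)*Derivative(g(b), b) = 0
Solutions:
 g(b) = -sqrt(C1 + b^2)
 g(b) = sqrt(C1 + b^2)


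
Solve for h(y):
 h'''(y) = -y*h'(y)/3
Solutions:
 h(y) = C1 + Integral(C2*airyai(-3^(2/3)*y/3) + C3*airybi(-3^(2/3)*y/3), y)


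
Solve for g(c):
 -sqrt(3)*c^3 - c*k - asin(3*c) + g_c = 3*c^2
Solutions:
 g(c) = C1 + sqrt(3)*c^4/4 + c^3 + c^2*k/2 + c*asin(3*c) + sqrt(1 - 9*c^2)/3


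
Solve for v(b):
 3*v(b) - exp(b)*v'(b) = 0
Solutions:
 v(b) = C1*exp(-3*exp(-b))


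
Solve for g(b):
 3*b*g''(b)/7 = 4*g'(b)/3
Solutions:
 g(b) = C1 + C2*b^(37/9)


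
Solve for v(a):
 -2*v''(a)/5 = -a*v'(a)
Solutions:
 v(a) = C1 + C2*erfi(sqrt(5)*a/2)


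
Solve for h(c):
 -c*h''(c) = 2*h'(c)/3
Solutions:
 h(c) = C1 + C2*c^(1/3)


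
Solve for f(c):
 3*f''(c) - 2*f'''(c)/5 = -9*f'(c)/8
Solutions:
 f(c) = C1 + C2*exp(3*c*(5 - sqrt(30))/4) + C3*exp(3*c*(5 + sqrt(30))/4)


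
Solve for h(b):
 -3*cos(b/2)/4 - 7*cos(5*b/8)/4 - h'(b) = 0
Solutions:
 h(b) = C1 - 3*sin(b/2)/2 - 14*sin(5*b/8)/5


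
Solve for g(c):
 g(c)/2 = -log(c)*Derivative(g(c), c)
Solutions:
 g(c) = C1*exp(-li(c)/2)


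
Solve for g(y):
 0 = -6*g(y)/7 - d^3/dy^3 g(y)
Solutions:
 g(y) = C3*exp(-6^(1/3)*7^(2/3)*y/7) + (C1*sin(2^(1/3)*3^(5/6)*7^(2/3)*y/14) + C2*cos(2^(1/3)*3^(5/6)*7^(2/3)*y/14))*exp(6^(1/3)*7^(2/3)*y/14)


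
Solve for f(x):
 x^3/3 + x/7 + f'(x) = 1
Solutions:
 f(x) = C1 - x^4/12 - x^2/14 + x


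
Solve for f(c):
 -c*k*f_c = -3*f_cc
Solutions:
 f(c) = Piecewise((-sqrt(6)*sqrt(pi)*C1*erf(sqrt(6)*c*sqrt(-k)/6)/(2*sqrt(-k)) - C2, (k > 0) | (k < 0)), (-C1*c - C2, True))


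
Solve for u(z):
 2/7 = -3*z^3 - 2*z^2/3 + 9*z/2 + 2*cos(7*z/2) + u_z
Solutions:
 u(z) = C1 + 3*z^4/4 + 2*z^3/9 - 9*z^2/4 + 2*z/7 - 4*sin(7*z/2)/7


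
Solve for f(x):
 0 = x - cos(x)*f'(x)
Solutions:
 f(x) = C1 + Integral(x/cos(x), x)


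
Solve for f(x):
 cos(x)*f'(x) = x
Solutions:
 f(x) = C1 + Integral(x/cos(x), x)


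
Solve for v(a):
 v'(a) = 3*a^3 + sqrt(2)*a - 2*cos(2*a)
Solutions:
 v(a) = C1 + 3*a^4/4 + sqrt(2)*a^2/2 - sin(2*a)


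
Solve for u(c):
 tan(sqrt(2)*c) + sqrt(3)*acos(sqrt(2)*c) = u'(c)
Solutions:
 u(c) = C1 + sqrt(3)*(c*acos(sqrt(2)*c) - sqrt(2)*sqrt(1 - 2*c^2)/2) - sqrt(2)*log(cos(sqrt(2)*c))/2


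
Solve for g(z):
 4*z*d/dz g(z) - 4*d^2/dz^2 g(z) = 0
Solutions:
 g(z) = C1 + C2*erfi(sqrt(2)*z/2)


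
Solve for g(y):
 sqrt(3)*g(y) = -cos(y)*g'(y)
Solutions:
 g(y) = C1*(sin(y) - 1)^(sqrt(3)/2)/(sin(y) + 1)^(sqrt(3)/2)


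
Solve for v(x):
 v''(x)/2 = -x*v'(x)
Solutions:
 v(x) = C1 + C2*erf(x)


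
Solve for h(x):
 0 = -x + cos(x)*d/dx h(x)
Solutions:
 h(x) = C1 + Integral(x/cos(x), x)


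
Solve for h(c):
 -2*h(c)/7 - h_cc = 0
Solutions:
 h(c) = C1*sin(sqrt(14)*c/7) + C2*cos(sqrt(14)*c/7)


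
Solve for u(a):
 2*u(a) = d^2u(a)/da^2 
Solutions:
 u(a) = C1*exp(-sqrt(2)*a) + C2*exp(sqrt(2)*a)


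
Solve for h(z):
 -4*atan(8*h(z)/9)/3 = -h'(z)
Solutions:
 Integral(1/atan(8*_y/9), (_y, h(z))) = C1 + 4*z/3


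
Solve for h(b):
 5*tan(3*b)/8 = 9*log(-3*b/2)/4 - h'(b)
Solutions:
 h(b) = C1 + 9*b*log(-b)/4 - 9*b/4 - 9*b*log(2)/4 + 9*b*log(3)/4 + 5*log(cos(3*b))/24


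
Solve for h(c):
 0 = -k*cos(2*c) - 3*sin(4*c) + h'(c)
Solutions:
 h(c) = C1 + k*sin(2*c)/2 - 3*cos(4*c)/4


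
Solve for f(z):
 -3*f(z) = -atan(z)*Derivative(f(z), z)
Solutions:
 f(z) = C1*exp(3*Integral(1/atan(z), z))


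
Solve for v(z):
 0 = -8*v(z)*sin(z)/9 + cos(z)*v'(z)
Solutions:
 v(z) = C1/cos(z)^(8/9)


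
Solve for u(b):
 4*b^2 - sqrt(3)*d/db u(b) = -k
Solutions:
 u(b) = C1 + 4*sqrt(3)*b^3/9 + sqrt(3)*b*k/3


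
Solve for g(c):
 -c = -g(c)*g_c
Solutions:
 g(c) = -sqrt(C1 + c^2)
 g(c) = sqrt(C1 + c^2)


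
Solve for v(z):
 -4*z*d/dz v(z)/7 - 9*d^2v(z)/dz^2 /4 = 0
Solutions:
 v(z) = C1 + C2*erf(2*sqrt(14)*z/21)


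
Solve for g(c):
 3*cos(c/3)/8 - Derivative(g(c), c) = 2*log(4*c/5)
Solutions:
 g(c) = C1 - 2*c*log(c) - 4*c*log(2) + 2*c + 2*c*log(5) + 9*sin(c/3)/8


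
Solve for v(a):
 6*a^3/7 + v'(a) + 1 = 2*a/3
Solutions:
 v(a) = C1 - 3*a^4/14 + a^2/3 - a


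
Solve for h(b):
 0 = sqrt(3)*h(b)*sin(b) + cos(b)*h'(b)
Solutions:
 h(b) = C1*cos(b)^(sqrt(3))


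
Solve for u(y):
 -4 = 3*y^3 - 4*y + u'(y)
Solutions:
 u(y) = C1 - 3*y^4/4 + 2*y^2 - 4*y


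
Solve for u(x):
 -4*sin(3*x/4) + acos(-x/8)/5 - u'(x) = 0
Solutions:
 u(x) = C1 + x*acos(-x/8)/5 + sqrt(64 - x^2)/5 + 16*cos(3*x/4)/3


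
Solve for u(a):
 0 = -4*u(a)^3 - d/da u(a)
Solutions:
 u(a) = -sqrt(2)*sqrt(-1/(C1 - 4*a))/2
 u(a) = sqrt(2)*sqrt(-1/(C1 - 4*a))/2


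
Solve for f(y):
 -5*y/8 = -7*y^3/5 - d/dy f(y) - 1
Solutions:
 f(y) = C1 - 7*y^4/20 + 5*y^2/16 - y


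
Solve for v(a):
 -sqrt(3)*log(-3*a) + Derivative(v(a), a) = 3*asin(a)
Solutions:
 v(a) = C1 + sqrt(3)*a*(log(-a) - 1) + 3*a*asin(a) + sqrt(3)*a*log(3) + 3*sqrt(1 - a^2)


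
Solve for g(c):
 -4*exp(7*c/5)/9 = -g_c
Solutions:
 g(c) = C1 + 20*exp(7*c/5)/63


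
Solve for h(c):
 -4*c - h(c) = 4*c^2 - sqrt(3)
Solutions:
 h(c) = -4*c^2 - 4*c + sqrt(3)


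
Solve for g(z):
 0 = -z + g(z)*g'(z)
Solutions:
 g(z) = -sqrt(C1 + z^2)
 g(z) = sqrt(C1 + z^2)


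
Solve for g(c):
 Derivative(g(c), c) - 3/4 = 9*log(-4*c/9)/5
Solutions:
 g(c) = C1 + 9*c*log(-c)/5 + 3*c*(-24*log(3) - 7 + 24*log(2))/20


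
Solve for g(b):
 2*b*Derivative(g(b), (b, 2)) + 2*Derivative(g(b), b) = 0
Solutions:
 g(b) = C1 + C2*log(b)


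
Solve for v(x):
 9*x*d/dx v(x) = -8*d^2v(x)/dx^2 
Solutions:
 v(x) = C1 + C2*erf(3*x/4)


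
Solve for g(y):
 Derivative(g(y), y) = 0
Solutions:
 g(y) = C1


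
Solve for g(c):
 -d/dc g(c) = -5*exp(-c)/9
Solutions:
 g(c) = C1 - 5*exp(-c)/9


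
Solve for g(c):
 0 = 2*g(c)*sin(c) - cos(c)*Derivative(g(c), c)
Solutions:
 g(c) = C1/cos(c)^2


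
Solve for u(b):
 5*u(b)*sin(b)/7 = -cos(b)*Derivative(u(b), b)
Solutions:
 u(b) = C1*cos(b)^(5/7)


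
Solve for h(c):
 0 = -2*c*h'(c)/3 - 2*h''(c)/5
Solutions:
 h(c) = C1 + C2*erf(sqrt(30)*c/6)


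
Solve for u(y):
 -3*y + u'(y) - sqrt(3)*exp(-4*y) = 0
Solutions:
 u(y) = C1 + 3*y^2/2 - sqrt(3)*exp(-4*y)/4


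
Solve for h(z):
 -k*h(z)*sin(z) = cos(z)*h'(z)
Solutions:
 h(z) = C1*exp(k*log(cos(z)))


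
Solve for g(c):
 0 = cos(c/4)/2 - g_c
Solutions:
 g(c) = C1 + 2*sin(c/4)


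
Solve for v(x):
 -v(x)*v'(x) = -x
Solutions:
 v(x) = -sqrt(C1 + x^2)
 v(x) = sqrt(C1 + x^2)


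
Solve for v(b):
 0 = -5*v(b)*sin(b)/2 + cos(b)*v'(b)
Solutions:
 v(b) = C1/cos(b)^(5/2)


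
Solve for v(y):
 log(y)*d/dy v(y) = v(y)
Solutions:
 v(y) = C1*exp(li(y))


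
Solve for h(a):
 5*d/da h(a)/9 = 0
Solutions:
 h(a) = C1


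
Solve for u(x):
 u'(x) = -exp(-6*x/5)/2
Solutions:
 u(x) = C1 + 5*exp(-6*x/5)/12


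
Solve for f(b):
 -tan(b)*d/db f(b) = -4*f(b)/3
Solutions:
 f(b) = C1*sin(b)^(4/3)


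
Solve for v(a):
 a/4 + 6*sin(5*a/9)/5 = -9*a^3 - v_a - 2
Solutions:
 v(a) = C1 - 9*a^4/4 - a^2/8 - 2*a + 54*cos(5*a/9)/25


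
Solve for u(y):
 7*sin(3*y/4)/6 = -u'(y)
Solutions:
 u(y) = C1 + 14*cos(3*y/4)/9


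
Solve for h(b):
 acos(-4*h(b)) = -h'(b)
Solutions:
 Integral(1/acos(-4*_y), (_y, h(b))) = C1 - b


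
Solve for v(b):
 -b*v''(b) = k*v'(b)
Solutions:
 v(b) = C1 + b^(1 - re(k))*(C2*sin(log(b)*Abs(im(k))) + C3*cos(log(b)*im(k)))


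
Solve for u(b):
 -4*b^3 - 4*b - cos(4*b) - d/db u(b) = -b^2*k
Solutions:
 u(b) = C1 - b^4 + b^3*k/3 - 2*b^2 - sin(4*b)/4


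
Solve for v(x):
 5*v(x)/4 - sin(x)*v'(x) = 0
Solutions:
 v(x) = C1*(cos(x) - 1)^(5/8)/(cos(x) + 1)^(5/8)


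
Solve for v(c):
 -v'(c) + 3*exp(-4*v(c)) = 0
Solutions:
 v(c) = log(-I*(C1 + 12*c)^(1/4))
 v(c) = log(I*(C1 + 12*c)^(1/4))
 v(c) = log(-(C1 + 12*c)^(1/4))
 v(c) = log(C1 + 12*c)/4


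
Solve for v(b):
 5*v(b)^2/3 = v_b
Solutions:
 v(b) = -3/(C1 + 5*b)


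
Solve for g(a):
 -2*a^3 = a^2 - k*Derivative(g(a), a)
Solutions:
 g(a) = C1 + a^4/(2*k) + a^3/(3*k)


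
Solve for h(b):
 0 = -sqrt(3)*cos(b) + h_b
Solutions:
 h(b) = C1 + sqrt(3)*sin(b)


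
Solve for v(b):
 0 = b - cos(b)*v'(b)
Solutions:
 v(b) = C1 + Integral(b/cos(b), b)


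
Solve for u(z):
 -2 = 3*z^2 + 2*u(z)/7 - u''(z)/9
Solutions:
 u(z) = C1*exp(-3*sqrt(14)*z/7) + C2*exp(3*sqrt(14)*z/7) - 21*z^2/2 - 91/6


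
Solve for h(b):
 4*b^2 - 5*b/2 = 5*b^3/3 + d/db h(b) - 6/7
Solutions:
 h(b) = C1 - 5*b^4/12 + 4*b^3/3 - 5*b^2/4 + 6*b/7


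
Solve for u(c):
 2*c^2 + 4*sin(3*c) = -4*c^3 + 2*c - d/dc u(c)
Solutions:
 u(c) = C1 - c^4 - 2*c^3/3 + c^2 + 4*cos(3*c)/3


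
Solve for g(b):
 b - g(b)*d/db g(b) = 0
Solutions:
 g(b) = -sqrt(C1 + b^2)
 g(b) = sqrt(C1 + b^2)


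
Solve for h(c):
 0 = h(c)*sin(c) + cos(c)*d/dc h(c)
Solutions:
 h(c) = C1*cos(c)


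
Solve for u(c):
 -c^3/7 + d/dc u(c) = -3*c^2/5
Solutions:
 u(c) = C1 + c^4/28 - c^3/5


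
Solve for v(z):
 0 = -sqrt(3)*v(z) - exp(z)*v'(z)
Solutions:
 v(z) = C1*exp(sqrt(3)*exp(-z))


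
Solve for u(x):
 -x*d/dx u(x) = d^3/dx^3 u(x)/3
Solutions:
 u(x) = C1 + Integral(C2*airyai(-3^(1/3)*x) + C3*airybi(-3^(1/3)*x), x)


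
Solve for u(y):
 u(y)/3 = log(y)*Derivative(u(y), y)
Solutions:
 u(y) = C1*exp(li(y)/3)


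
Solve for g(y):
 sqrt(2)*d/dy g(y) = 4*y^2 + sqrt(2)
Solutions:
 g(y) = C1 + 2*sqrt(2)*y^3/3 + y


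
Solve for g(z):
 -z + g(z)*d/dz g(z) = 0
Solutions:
 g(z) = -sqrt(C1 + z^2)
 g(z) = sqrt(C1 + z^2)


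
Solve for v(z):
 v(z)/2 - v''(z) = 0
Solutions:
 v(z) = C1*exp(-sqrt(2)*z/2) + C2*exp(sqrt(2)*z/2)


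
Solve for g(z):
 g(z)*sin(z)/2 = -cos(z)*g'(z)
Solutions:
 g(z) = C1*sqrt(cos(z))


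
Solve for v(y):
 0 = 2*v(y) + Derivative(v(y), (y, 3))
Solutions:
 v(y) = C3*exp(-2^(1/3)*y) + (C1*sin(2^(1/3)*sqrt(3)*y/2) + C2*cos(2^(1/3)*sqrt(3)*y/2))*exp(2^(1/3)*y/2)


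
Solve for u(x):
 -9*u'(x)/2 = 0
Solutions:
 u(x) = C1


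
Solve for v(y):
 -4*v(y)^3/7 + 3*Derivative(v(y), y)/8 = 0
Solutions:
 v(y) = -sqrt(42)*sqrt(-1/(C1 + 32*y))/2
 v(y) = sqrt(42)*sqrt(-1/(C1 + 32*y))/2


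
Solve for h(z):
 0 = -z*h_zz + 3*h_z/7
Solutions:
 h(z) = C1 + C2*z^(10/7)


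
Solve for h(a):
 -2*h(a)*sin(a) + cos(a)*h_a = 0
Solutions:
 h(a) = C1/cos(a)^2


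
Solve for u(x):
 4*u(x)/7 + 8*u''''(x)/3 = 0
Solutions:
 u(x) = (C1*sin(6^(1/4)*7^(3/4)*x/14) + C2*cos(6^(1/4)*7^(3/4)*x/14))*exp(-6^(1/4)*7^(3/4)*x/14) + (C3*sin(6^(1/4)*7^(3/4)*x/14) + C4*cos(6^(1/4)*7^(3/4)*x/14))*exp(6^(1/4)*7^(3/4)*x/14)


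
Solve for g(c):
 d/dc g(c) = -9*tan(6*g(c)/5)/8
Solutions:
 g(c) = -5*asin(C1*exp(-27*c/20))/6 + 5*pi/6
 g(c) = 5*asin(C1*exp(-27*c/20))/6


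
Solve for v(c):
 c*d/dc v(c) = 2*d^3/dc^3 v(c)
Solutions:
 v(c) = C1 + Integral(C2*airyai(2^(2/3)*c/2) + C3*airybi(2^(2/3)*c/2), c)


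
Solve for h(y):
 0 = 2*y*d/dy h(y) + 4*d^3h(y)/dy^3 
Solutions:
 h(y) = C1 + Integral(C2*airyai(-2^(2/3)*y/2) + C3*airybi(-2^(2/3)*y/2), y)
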